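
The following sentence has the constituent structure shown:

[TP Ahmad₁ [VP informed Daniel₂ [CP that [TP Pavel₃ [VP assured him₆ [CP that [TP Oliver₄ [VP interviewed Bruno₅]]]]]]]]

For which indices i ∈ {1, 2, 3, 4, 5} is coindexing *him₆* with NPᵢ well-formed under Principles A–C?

{1, 2}

*him* is a pronoun, so Principle B applies: it must be free in its binding domain.
Binding domain of *him₆*: the embedded TP, whose subject is Pavel₃.
*Ahmad₁* c-commands the pronoun but from outside its binding domain, and is not c-commanded by it → coindexation permitted.
*Daniel₂* c-commands the pronoun but from outside its binding domain, and is not c-commanded by it → coindexation permitted.
*Pavel₃* c-commands the pronoun within its binding domain → coindexation would violate Principle B.
*Oliver₄*: the pronoun c-commands this R-expression → coindexation would violate Principle C on *Oliver₄*.
*Bruno₅*: the pronoun c-commands this R-expression → coindexation would violate Principle C on *Bruno₅*.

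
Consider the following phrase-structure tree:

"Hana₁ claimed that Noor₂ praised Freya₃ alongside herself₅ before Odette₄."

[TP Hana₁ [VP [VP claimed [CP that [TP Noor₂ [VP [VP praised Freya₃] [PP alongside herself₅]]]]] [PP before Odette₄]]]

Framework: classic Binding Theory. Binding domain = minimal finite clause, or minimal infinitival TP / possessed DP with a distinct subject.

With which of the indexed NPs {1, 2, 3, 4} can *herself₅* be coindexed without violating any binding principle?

*herself* is an anaphor, so Principle A applies: it must be bound in its binding domain.
Binding domain of *herself₅*: the embedded TP, whose subject is Noor₂.
*Hana₁* c-commands the anaphor but is outside its binding domain → cannot satisfy Principle A.
*Noor₂* c-commands the anaphor within its binding domain → licit binder.
*Freya₃* does not c-command the anaphor → cannot bind it.
*Odette₄* does not c-command the anaphor → cannot bind it.

{2}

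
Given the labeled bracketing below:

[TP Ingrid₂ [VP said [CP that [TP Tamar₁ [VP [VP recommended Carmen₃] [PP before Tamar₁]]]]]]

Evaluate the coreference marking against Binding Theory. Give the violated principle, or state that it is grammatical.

Principle C

The two coindexed NPs are *Tamar₁* (the higher occurrence) and *Tamar₁* (the lower occurrence).
*Tamar₁* (the lower occurrence) is an R-expression. Principle C requires it to be free everywhere.
*Tamar₁* (the higher occurrence) c-commands it and carries the same index.
The R-expression is bound → Principle C violation.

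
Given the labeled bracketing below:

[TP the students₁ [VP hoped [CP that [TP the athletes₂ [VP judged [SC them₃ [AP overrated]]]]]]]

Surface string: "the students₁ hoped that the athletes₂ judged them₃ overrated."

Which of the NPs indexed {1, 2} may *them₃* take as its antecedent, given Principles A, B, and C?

*them* is a pronoun, so Principle B applies: it must be free in its binding domain.
Binding domain of *them₃*: the embedded TP, whose subject is the athletes₂.
*the students₁* c-commands the pronoun but from outside its binding domain, and is not c-commanded by it → coindexation permitted.
*the athletes₂* c-commands the pronoun within its binding domain → coindexation would violate Principle B.

{1}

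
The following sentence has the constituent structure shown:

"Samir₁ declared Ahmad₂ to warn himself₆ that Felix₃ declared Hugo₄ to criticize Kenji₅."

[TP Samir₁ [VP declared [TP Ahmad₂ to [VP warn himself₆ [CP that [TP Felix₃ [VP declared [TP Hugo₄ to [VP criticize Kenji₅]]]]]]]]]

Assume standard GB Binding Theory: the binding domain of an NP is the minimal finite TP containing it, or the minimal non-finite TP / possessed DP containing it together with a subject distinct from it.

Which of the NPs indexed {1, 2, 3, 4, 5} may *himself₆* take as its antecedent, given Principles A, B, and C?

{2}

*himself* is an anaphor, so Principle A applies: it must be bound in its binding domain.
Binding domain of *himself₆*: the embedded TP, whose subject is Ahmad₂.
*Samir₁* c-commands the anaphor but is outside its binding domain → cannot satisfy Principle A.
*Ahmad₂* c-commands the anaphor within its binding domain → licit binder.
*Felix₃* does not c-command the anaphor → cannot bind it.
*Hugo₄* does not c-command the anaphor → cannot bind it.
*Kenji₅* does not c-command the anaphor → cannot bind it.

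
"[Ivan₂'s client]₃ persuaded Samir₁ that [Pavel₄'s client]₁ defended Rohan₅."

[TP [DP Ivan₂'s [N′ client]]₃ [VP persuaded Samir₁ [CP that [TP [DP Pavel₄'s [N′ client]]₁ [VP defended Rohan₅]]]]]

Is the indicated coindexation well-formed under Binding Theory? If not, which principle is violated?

Principle C

The two coindexed NPs are *[Pavel₄'s client]₁* and *Samir₁*.
*[Pavel₄'s client]₁* is an R-expression. Principle C requires it to be free everywhere.
*Samir₁* c-commands it and carries the same index.
The R-expression is bound → Principle C violation.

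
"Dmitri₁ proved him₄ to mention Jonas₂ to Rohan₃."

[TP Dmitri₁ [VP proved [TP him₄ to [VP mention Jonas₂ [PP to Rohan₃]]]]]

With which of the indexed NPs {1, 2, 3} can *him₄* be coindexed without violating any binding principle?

none

*him* is a pronoun, so Principle B applies: it must be free in its binding domain.
Binding domain of *him₄*: the matrix TP, whose subject is Dmitri₁.
*Dmitri₁* c-commands the pronoun within its binding domain → coindexation would violate Principle B.
*Jonas₂*: the pronoun c-commands this R-expression → coindexation would violate Principle C on *Jonas₂*.
*Rohan₃*: the pronoun c-commands this R-expression → coindexation would violate Principle C on *Rohan₃*.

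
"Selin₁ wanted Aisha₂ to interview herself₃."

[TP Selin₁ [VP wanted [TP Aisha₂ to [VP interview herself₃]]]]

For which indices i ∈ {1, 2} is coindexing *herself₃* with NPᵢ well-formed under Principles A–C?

*herself* is an anaphor, so Principle A applies: it must be bound in its binding domain.
Binding domain of *herself₃*: the embedded TP, whose subject is Aisha₂.
*Selin₁* c-commands the anaphor but is outside its binding domain → cannot satisfy Principle A.
*Aisha₂* c-commands the anaphor within its binding domain → licit binder.

{2}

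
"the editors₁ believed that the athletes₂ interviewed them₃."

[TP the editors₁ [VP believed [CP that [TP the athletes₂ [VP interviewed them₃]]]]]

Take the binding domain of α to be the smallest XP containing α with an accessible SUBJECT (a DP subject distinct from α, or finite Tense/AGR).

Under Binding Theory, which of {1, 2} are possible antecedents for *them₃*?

*them* is a pronoun, so Principle B applies: it must be free in its binding domain.
Binding domain of *them₃*: the embedded TP, whose subject is the athletes₂.
*the editors₁* c-commands the pronoun but from outside its binding domain, and is not c-commanded by it → coindexation permitted.
*the athletes₂* c-commands the pronoun within its binding domain → coindexation would violate Principle B.

{1}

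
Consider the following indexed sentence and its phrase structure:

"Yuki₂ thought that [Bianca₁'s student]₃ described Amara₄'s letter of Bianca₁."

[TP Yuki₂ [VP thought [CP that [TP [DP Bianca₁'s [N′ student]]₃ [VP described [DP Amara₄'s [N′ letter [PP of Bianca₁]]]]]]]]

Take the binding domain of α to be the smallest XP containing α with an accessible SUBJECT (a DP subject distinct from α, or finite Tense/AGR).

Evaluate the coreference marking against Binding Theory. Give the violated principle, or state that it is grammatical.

The two coindexed NPs are *Bianca₁* and *Bianca₁*.
*Bianca₁* is an R-expression; no coindexed NP c-commands it, so Principle C holds.
*Bianca₁* is an R-expression; *Bianca₁* does not c-command it, and no other NP shares its index, so Principle C is satisfied.
All principles are respected.

grammatical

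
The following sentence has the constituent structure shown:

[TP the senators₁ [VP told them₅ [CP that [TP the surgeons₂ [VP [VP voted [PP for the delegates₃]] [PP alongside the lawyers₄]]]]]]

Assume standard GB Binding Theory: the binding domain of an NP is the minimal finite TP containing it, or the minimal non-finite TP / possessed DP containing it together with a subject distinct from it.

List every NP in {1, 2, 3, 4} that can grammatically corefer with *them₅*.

none

*them* is a pronoun, so Principle B applies: it must be free in its binding domain.
Binding domain of *them₅*: the matrix TP, whose subject is the senators₁.
*the senators₁* c-commands the pronoun within its binding domain → coindexation would violate Principle B.
*the surgeons₂*: the pronoun c-commands this R-expression → coindexation would violate Principle C on *the surgeons₂*.
*the delegates₃*: the pronoun c-commands this R-expression → coindexation would violate Principle C on *the delegates₃*.
*the lawyers₄*: the pronoun c-commands this R-expression → coindexation would violate Principle C on *the lawyers₄*.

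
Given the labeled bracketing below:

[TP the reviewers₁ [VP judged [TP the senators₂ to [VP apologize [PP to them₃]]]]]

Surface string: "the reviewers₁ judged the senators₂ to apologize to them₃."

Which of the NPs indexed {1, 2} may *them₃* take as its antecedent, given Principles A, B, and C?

{1}

*them* is a pronoun, so Principle B applies: it must be free in its binding domain.
Binding domain of *them₃*: the embedded TP, whose subject is the senators₂.
*the reviewers₁* c-commands the pronoun but from outside its binding domain, and is not c-commanded by it → coindexation permitted.
*the senators₂* c-commands the pronoun within its binding domain → coindexation would violate Principle B.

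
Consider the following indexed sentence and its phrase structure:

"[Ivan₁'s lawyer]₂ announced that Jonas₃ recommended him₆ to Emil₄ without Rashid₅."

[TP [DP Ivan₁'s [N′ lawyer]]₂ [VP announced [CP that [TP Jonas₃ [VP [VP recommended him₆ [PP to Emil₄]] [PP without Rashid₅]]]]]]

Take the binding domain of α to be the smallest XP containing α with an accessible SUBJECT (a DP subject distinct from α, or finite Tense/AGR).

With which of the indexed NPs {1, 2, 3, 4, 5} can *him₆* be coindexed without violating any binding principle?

*him* is a pronoun, so Principle B applies: it must be free in its binding domain.
Binding domain of *him₆*: the embedded TP, whose subject is Jonas₃.
*Ivan₁* and the pronoun do not c-command one another → neither Principle B nor Principle C is at stake; coindexation permitted.
*[Ivan₁'s lawyer]₂* c-commands the pronoun but from outside its binding domain, and is not c-commanded by it → coindexation permitted.
*Jonas₃* c-commands the pronoun within its binding domain → coindexation would violate Principle B.
*Emil₄*: the pronoun c-commands this R-expression → coindexation would violate Principle C on *Emil₄*.
*Rashid₅* and the pronoun do not c-command one another → neither Principle B nor Principle C is at stake; coindexation permitted.

{1, 2, 5}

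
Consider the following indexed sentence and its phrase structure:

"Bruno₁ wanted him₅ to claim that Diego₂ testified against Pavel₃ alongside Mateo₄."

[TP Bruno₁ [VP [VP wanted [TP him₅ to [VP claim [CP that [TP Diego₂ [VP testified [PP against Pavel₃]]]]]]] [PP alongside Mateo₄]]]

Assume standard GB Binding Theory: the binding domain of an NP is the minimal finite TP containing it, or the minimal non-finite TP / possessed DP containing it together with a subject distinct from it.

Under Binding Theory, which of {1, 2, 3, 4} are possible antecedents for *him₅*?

*him* is a pronoun, so Principle B applies: it must be free in its binding domain.
Binding domain of *him₅*: the matrix TP, whose subject is Bruno₁.
*Bruno₁* c-commands the pronoun within its binding domain → coindexation would violate Principle B.
*Diego₂*: the pronoun c-commands this R-expression → coindexation would violate Principle C on *Diego₂*.
*Pavel₃*: the pronoun c-commands this R-expression → coindexation would violate Principle C on *Pavel₃*.
*Mateo₄* and the pronoun do not c-command one another → neither Principle B nor Principle C is at stake; coindexation permitted.

{4}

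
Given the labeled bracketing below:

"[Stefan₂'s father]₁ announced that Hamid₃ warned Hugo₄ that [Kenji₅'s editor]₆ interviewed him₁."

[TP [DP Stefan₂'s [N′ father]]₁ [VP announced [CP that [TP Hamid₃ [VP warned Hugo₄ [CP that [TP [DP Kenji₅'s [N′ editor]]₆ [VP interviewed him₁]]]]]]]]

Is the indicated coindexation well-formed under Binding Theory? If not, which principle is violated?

The two coindexed NPs are *[Stefan₂'s father]₁* and *him₁*.
*him₁* is a pronoun; its binding domain is the embedded TP, whose subject is [Kenji₅'s editor]₆. Within that domain it is c-commanded only by *[Kenji₅'s editor]₆*, which carries a different index — the pronoun is free locally, so Principle B holds.
*[Stefan₂'s father]₁* is an R-expression; *him₁* does not c-command it, and no other NP shares its index, so Principle C is satisfied.
All principles are respected.

grammatical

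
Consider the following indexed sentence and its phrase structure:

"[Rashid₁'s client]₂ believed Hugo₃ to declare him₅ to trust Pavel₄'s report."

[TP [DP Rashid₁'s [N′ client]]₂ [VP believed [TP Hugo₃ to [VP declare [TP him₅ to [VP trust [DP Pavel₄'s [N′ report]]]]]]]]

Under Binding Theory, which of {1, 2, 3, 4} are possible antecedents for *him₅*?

*him* is a pronoun, so Principle B applies: it must be free in its binding domain.
Binding domain of *him₅*: the embedded TP, whose subject is Hugo₃.
*Rashid₁* and the pronoun do not c-command one another → neither Principle B nor Principle C is at stake; coindexation permitted.
*[Rashid₁'s client]₂* c-commands the pronoun but from outside its binding domain, and is not c-commanded by it → coindexation permitted.
*Hugo₃* c-commands the pronoun within its binding domain → coindexation would violate Principle B.
*Pavel₄*: the pronoun c-commands this R-expression → coindexation would violate Principle C on *Pavel₄*.

{1, 2}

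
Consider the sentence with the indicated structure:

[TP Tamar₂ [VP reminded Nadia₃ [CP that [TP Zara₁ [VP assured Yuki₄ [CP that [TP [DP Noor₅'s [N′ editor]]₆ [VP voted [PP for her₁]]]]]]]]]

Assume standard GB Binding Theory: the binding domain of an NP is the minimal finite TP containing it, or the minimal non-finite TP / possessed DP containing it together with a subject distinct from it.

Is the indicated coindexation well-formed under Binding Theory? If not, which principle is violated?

grammatical

The two coindexed NPs are *Zara₁* and *her₁*.
*her₁* is a pronoun; its binding domain is the embedded TP, whose subject is [Noor₅'s editor]₆. Within that domain it is c-commanded only by *[Noor₅'s editor]₆*, which carries a different index — the pronoun is free locally, so Principle B holds.
*Zara₁* is an R-expression; *her₁* does not c-command it, and no other NP shares its index, so Principle C is satisfied.
All principles are respected.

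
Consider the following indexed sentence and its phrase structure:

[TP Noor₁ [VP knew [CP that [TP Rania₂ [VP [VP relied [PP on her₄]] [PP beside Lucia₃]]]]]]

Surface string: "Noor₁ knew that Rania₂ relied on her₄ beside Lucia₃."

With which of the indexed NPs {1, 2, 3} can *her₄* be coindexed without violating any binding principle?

*her* is a pronoun, so Principle B applies: it must be free in its binding domain.
Binding domain of *her₄*: the embedded TP, whose subject is Rania₂.
*Noor₁* c-commands the pronoun but from outside its binding domain, and is not c-commanded by it → coindexation permitted.
*Rania₂* c-commands the pronoun within its binding domain → coindexation would violate Principle B.
*Lucia₃* and the pronoun do not c-command one another → neither Principle B nor Principle C is at stake; coindexation permitted.

{1, 3}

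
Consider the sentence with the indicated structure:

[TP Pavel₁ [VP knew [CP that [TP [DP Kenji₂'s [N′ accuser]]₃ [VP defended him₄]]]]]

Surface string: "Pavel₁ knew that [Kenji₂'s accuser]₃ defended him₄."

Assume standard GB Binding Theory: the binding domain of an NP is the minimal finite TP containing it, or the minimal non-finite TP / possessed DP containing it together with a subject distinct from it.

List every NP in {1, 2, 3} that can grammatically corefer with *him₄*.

*him* is a pronoun, so Principle B applies: it must be free in its binding domain.
Binding domain of *him₄*: the embedded TP, whose subject is [Kenji₂'s accuser]₃.
*Pavel₁* c-commands the pronoun but from outside its binding domain, and is not c-commanded by it → coindexation permitted.
*Kenji₂* and the pronoun do not c-command one another → neither Principle B nor Principle C is at stake; coindexation permitted.
*[Kenji₂'s accuser]₃* c-commands the pronoun within its binding domain → coindexation would violate Principle B.

{1, 2}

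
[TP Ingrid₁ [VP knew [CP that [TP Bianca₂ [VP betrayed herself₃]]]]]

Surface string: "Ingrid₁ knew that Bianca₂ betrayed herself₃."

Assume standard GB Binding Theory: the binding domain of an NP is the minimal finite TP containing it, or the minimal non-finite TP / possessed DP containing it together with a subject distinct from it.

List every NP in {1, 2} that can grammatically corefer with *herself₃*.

*herself* is an anaphor, so Principle A applies: it must be bound in its binding domain.
Binding domain of *herself₃*: the embedded TP, whose subject is Bianca₂.
*Ingrid₁* c-commands the anaphor but is outside its binding domain → cannot satisfy Principle A.
*Bianca₂* c-commands the anaphor within its binding domain → licit binder.

{2}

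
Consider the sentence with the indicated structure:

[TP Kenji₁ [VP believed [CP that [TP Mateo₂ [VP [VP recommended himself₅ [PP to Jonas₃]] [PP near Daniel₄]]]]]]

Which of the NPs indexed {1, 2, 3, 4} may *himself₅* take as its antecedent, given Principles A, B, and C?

*himself* is an anaphor, so Principle A applies: it must be bound in its binding domain.
Binding domain of *himself₅*: the embedded TP, whose subject is Mateo₂.
*Kenji₁* c-commands the anaphor but is outside its binding domain → cannot satisfy Principle A.
*Mateo₂* c-commands the anaphor within its binding domain → licit binder.
*Jonas₃* does not c-command the anaphor → cannot bind it.
*Daniel₄* does not c-command the anaphor → cannot bind it.

{2}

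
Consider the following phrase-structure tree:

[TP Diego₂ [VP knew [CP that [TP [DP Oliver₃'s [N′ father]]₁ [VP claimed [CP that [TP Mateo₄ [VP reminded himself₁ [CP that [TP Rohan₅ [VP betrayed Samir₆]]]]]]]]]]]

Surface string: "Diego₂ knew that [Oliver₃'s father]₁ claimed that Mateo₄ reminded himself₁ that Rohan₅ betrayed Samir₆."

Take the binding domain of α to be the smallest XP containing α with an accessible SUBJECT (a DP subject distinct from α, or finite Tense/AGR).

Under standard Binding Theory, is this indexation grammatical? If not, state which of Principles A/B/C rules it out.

The two coindexed NPs are *[Oliver₃'s father]₁* and *himself₁*.
*himself₁* is an anaphor. Principle A requires it to be bound within its binding domain — the embedded TP, whose subject is Mateo₄.
Within that domain it is c-commanded by *Mateo₄*, which does not share its index.
*[Oliver₃'s father]₁* does c-command the anaphor, but from outside its binding domain.
The anaphor is unbound in its domain → Principle A violation.

Principle A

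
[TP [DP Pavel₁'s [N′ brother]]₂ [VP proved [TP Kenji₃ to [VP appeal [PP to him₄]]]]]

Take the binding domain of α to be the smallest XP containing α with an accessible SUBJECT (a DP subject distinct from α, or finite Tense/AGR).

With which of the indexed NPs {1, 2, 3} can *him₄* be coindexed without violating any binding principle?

*him* is a pronoun, so Principle B applies: it must be free in its binding domain.
Binding domain of *him₄*: the embedded TP, whose subject is Kenji₃.
*Pavel₁* and the pronoun do not c-command one another → neither Principle B nor Principle C is at stake; coindexation permitted.
*[Pavel₁'s brother]₂* c-commands the pronoun but from outside its binding domain, and is not c-commanded by it → coindexation permitted.
*Kenji₃* c-commands the pronoun within its binding domain → coindexation would violate Principle B.

{1, 2}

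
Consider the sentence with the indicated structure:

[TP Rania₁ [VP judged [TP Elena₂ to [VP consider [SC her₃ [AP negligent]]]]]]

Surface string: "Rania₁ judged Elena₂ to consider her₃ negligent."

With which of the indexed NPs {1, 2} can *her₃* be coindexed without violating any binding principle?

*her* is a pronoun, so Principle B applies: it must be free in its binding domain.
Binding domain of *her₃*: the embedded TP, whose subject is Elena₂.
*Rania₁* c-commands the pronoun but from outside its binding domain, and is not c-commanded by it → coindexation permitted.
*Elena₂* c-commands the pronoun within its binding domain → coindexation would violate Principle B.

{1}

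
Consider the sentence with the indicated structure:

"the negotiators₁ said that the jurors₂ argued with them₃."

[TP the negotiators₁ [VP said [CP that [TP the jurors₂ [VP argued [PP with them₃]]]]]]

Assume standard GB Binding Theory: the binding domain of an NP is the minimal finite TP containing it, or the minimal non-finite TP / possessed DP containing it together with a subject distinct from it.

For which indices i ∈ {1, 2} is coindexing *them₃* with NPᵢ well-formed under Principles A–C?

{1}

*them* is a pronoun, so Principle B applies: it must be free in its binding domain.
Binding domain of *them₃*: the embedded TP, whose subject is the jurors₂.
*the negotiators₁* c-commands the pronoun but from outside its binding domain, and is not c-commanded by it → coindexation permitted.
*the jurors₂* c-commands the pronoun within its binding domain → coindexation would violate Principle B.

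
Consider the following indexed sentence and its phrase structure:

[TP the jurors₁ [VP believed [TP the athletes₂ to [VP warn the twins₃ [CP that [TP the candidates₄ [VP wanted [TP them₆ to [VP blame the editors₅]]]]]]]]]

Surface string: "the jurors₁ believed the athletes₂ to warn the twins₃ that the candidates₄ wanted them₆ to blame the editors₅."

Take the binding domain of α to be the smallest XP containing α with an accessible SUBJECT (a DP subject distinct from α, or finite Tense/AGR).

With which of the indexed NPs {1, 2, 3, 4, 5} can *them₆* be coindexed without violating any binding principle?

*them* is a pronoun, so Principle B applies: it must be free in its binding domain.
Binding domain of *them₆*: the embedded TP, whose subject is the candidates₄.
*the jurors₁* c-commands the pronoun but from outside its binding domain, and is not c-commanded by it → coindexation permitted.
*the athletes₂* c-commands the pronoun but from outside its binding domain, and is not c-commanded by it → coindexation permitted.
*the twins₃* c-commands the pronoun but from outside its binding domain, and is not c-commanded by it → coindexation permitted.
*the candidates₄* c-commands the pronoun within its binding domain → coindexation would violate Principle B.
*the editors₅*: the pronoun c-commands this R-expression → coindexation would violate Principle C on *the editors₅*.

{1, 2, 3}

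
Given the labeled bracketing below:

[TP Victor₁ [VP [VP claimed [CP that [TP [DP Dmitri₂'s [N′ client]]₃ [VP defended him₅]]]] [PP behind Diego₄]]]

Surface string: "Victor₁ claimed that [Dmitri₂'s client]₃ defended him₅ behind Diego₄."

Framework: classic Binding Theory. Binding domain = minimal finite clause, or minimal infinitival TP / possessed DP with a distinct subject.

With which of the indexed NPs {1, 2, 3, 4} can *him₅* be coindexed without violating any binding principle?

*him* is a pronoun, so Principle B applies: it must be free in its binding domain.
Binding domain of *him₅*: the embedded TP, whose subject is [Dmitri₂'s client]₃.
*Victor₁* c-commands the pronoun but from outside its binding domain, and is not c-commanded by it → coindexation permitted.
*Dmitri₂* and the pronoun do not c-command one another → neither Principle B nor Principle C is at stake; coindexation permitted.
*[Dmitri₂'s client]₃* c-commands the pronoun within its binding domain → coindexation would violate Principle B.
*Diego₄* and the pronoun do not c-command one another → neither Principle B nor Principle C is at stake; coindexation permitted.

{1, 2, 4}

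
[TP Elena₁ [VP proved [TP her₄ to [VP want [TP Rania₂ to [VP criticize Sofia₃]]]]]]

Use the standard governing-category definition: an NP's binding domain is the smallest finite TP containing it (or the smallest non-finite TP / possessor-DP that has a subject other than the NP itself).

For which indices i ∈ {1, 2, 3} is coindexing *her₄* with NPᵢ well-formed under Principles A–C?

*her* is a pronoun, so Principle B applies: it must be free in its binding domain.
Binding domain of *her₄*: the matrix TP, whose subject is Elena₁.
*Elena₁* c-commands the pronoun within its binding domain → coindexation would violate Principle B.
*Rania₂*: the pronoun c-commands this R-expression → coindexation would violate Principle C on *Rania₂*.
*Sofia₃*: the pronoun c-commands this R-expression → coindexation would violate Principle C on *Sofia₃*.

none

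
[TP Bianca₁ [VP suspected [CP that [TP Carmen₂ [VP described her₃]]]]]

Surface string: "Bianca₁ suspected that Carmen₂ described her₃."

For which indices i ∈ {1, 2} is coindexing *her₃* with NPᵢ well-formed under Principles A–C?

{1}

*her* is a pronoun, so Principle B applies: it must be free in its binding domain.
Binding domain of *her₃*: the embedded TP, whose subject is Carmen₂.
*Bianca₁* c-commands the pronoun but from outside its binding domain, and is not c-commanded by it → coindexation permitted.
*Carmen₂* c-commands the pronoun within its binding domain → coindexation would violate Principle B.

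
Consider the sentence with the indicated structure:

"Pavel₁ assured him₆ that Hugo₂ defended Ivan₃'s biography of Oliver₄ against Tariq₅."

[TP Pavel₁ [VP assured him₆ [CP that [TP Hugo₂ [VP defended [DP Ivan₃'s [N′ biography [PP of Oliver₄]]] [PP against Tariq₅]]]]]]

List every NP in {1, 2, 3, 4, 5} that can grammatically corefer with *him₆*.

none

*him* is a pronoun, so Principle B applies: it must be free in its binding domain.
Binding domain of *him₆*: the matrix TP, whose subject is Pavel₁.
*Pavel₁* c-commands the pronoun within its binding domain → coindexation would violate Principle B.
*Hugo₂*: the pronoun c-commands this R-expression → coindexation would violate Principle C on *Hugo₂*.
*Ivan₃*: the pronoun c-commands this R-expression → coindexation would violate Principle C on *Ivan₃*.
*Oliver₄*: the pronoun c-commands this R-expression → coindexation would violate Principle C on *Oliver₄*.
*Tariq₅*: the pronoun c-commands this R-expression → coindexation would violate Principle C on *Tariq₅*.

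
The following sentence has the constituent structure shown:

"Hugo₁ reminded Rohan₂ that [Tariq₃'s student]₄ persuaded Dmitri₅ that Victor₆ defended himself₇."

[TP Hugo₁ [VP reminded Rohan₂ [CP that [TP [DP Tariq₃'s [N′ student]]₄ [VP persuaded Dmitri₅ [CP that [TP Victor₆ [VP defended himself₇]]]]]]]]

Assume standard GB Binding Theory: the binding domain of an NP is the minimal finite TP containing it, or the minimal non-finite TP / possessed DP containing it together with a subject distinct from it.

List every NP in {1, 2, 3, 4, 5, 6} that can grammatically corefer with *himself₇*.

{6}

*himself* is an anaphor, so Principle A applies: it must be bound in its binding domain.
Binding domain of *himself₇*: the embedded TP, whose subject is Victor₆.
*Hugo₁* c-commands the anaphor but is outside its binding domain → cannot satisfy Principle A.
*Rohan₂* c-commands the anaphor but is outside its binding domain → cannot satisfy Principle A.
*Tariq₃* does not c-command the anaphor → cannot bind it.
*[Tariq₃'s student]₄* c-commands the anaphor but is outside its binding domain → cannot satisfy Principle A.
*Dmitri₅* c-commands the anaphor but is outside its binding domain → cannot satisfy Principle A.
*Victor₆* c-commands the anaphor within its binding domain → licit binder.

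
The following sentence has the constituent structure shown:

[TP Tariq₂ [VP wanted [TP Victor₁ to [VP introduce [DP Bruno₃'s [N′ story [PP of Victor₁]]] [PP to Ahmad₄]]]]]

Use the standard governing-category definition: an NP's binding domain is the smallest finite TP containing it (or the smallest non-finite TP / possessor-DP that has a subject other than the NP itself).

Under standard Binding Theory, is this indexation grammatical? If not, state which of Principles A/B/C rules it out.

Principle C

The two coindexed NPs are *Victor₁* (the lower occurrence) and *Victor₁* (the higher occurrence).
*Victor₁* (the lower occurrence) is an R-expression. Principle C requires it to be free everywhere.
*Victor₁* (the higher occurrence) c-commands it and carries the same index.
The R-expression is bound → Principle C violation.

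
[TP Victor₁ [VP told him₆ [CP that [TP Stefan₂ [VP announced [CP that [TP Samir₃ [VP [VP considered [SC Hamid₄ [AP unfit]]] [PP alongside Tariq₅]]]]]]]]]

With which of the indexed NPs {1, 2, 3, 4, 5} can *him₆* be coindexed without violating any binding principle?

*him* is a pronoun, so Principle B applies: it must be free in its binding domain.
Binding domain of *him₆*: the matrix TP, whose subject is Victor₁.
*Victor₁* c-commands the pronoun within its binding domain → coindexation would violate Principle B.
*Stefan₂*: the pronoun c-commands this R-expression → coindexation would violate Principle C on *Stefan₂*.
*Samir₃*: the pronoun c-commands this R-expression → coindexation would violate Principle C on *Samir₃*.
*Hamid₄*: the pronoun c-commands this R-expression → coindexation would violate Principle C on *Hamid₄*.
*Tariq₅*: the pronoun c-commands this R-expression → coindexation would violate Principle C on *Tariq₅*.

none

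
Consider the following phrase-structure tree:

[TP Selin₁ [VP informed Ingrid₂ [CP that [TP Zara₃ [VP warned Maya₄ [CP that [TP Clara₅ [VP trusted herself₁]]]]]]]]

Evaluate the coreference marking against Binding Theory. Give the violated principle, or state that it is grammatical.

Principle A

The two coindexed NPs are *Selin₁* and *herself₁*.
*herself₁* is an anaphor. Principle A requires it to be bound within its binding domain — the embedded TP, whose subject is Clara₅.
Within that domain it is c-commanded by *Clara₅*, which does not share its index.
*Selin₁* does c-command the anaphor, but from outside its binding domain.
The anaphor is unbound in its domain → Principle A violation.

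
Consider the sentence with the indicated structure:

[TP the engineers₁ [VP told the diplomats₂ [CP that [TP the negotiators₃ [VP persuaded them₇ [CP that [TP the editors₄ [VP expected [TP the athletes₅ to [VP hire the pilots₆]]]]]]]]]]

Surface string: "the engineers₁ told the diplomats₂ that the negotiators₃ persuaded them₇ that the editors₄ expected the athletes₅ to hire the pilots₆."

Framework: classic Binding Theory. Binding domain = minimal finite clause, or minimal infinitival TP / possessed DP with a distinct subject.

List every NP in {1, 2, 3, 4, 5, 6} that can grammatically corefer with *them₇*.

*them* is a pronoun, so Principle B applies: it must be free in its binding domain.
Binding domain of *them₇*: the embedded TP, whose subject is the negotiators₃.
*the engineers₁* c-commands the pronoun but from outside its binding domain, and is not c-commanded by it → coindexation permitted.
*the diplomats₂* c-commands the pronoun but from outside its binding domain, and is not c-commanded by it → coindexation permitted.
*the negotiators₃* c-commands the pronoun within its binding domain → coindexation would violate Principle B.
*the editors₄*: the pronoun c-commands this R-expression → coindexation would violate Principle C on *the editors₄*.
*the athletes₅*: the pronoun c-commands this R-expression → coindexation would violate Principle C on *the athletes₅*.
*the pilots₆*: the pronoun c-commands this R-expression → coindexation would violate Principle C on *the pilots₆*.

{1, 2}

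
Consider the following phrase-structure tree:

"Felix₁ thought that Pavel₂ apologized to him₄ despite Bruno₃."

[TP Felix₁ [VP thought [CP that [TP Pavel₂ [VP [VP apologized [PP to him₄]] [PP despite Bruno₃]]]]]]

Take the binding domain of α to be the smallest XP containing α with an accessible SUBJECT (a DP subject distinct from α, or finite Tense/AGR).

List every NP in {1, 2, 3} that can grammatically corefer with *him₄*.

{1, 3}

*him* is a pronoun, so Principle B applies: it must be free in its binding domain.
Binding domain of *him₄*: the embedded TP, whose subject is Pavel₂.
*Felix₁* c-commands the pronoun but from outside its binding domain, and is not c-commanded by it → coindexation permitted.
*Pavel₂* c-commands the pronoun within its binding domain → coindexation would violate Principle B.
*Bruno₃* and the pronoun do not c-command one another → neither Principle B nor Principle C is at stake; coindexation permitted.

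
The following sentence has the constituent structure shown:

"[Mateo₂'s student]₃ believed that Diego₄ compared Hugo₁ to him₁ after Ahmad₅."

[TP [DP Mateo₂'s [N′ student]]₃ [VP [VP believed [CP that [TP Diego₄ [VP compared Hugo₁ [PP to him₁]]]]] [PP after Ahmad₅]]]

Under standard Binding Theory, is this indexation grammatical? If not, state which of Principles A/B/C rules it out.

Principle B

The two coindexed NPs are *Hugo₁* and *him₁*.
*him₁* is a pronoun. Its binding domain is the embedded TP, whose subject is Diego₄.
*Hugo₁* c-commands it within that domain and carries the same index.
The pronoun is locally bound → Principle B violation.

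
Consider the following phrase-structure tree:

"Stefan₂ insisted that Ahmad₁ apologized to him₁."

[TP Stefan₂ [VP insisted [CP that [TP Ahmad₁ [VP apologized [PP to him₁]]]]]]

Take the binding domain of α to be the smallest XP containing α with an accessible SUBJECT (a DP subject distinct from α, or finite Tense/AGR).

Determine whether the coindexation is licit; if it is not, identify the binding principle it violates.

The two coindexed NPs are *Ahmad₁* and *him₁*.
*him₁* is a pronoun. Its binding domain is the embedded TP, whose subject is Ahmad₁.
*Ahmad₁* c-commands it within that domain and carries the same index.
The pronoun is locally bound → Principle B violation.

Principle B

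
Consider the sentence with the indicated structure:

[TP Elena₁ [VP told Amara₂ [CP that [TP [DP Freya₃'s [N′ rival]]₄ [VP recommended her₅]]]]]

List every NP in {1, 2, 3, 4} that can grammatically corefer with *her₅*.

*her* is a pronoun, so Principle B applies: it must be free in its binding domain.
Binding domain of *her₅*: the embedded TP, whose subject is [Freya₃'s rival]₄.
*Elena₁* c-commands the pronoun but from outside its binding domain, and is not c-commanded by it → coindexation permitted.
*Amara₂* c-commands the pronoun but from outside its binding domain, and is not c-commanded by it → coindexation permitted.
*Freya₃* and the pronoun do not c-command one another → neither Principle B nor Principle C is at stake; coindexation permitted.
*[Freya₃'s rival]₄* c-commands the pronoun within its binding domain → coindexation would violate Principle B.

{1, 2, 3}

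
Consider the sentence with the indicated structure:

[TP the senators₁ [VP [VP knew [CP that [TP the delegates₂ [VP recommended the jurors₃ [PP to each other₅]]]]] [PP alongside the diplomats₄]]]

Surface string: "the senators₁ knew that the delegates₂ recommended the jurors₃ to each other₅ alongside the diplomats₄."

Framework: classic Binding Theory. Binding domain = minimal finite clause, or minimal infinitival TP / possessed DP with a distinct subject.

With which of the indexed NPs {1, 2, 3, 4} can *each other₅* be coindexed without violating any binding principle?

*each other* is an anaphor, so Principle A applies: it must be bound in its binding domain.
Binding domain of *each other₅*: the embedded TP, whose subject is the delegates₂.
*the senators₁* c-commands the anaphor but is outside its binding domain → cannot satisfy Principle A.
*the delegates₂* c-commands the anaphor within its binding domain → licit binder.
*the jurors₃* c-commands the anaphor within its binding domain → licit binder.
*the diplomats₄* does not c-command the anaphor → cannot bind it.

{2, 3}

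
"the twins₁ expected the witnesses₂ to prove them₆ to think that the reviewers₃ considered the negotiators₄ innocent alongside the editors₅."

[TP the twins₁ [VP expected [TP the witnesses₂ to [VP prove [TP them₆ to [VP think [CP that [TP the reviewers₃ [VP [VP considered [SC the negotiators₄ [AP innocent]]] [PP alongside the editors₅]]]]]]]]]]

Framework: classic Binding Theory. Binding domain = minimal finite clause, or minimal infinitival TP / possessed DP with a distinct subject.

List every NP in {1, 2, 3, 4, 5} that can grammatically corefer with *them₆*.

{1}

*them* is a pronoun, so Principle B applies: it must be free in its binding domain.
Binding domain of *them₆*: the embedded TP, whose subject is the witnesses₂.
*the twins₁* c-commands the pronoun but from outside its binding domain, and is not c-commanded by it → coindexation permitted.
*the witnesses₂* c-commands the pronoun within its binding domain → coindexation would violate Principle B.
*the reviewers₃*: the pronoun c-commands this R-expression → coindexation would violate Principle C on *the reviewers₃*.
*the negotiators₄*: the pronoun c-commands this R-expression → coindexation would violate Principle C on *the negotiators₄*.
*the editors₅*: the pronoun c-commands this R-expression → coindexation would violate Principle C on *the editors₅*.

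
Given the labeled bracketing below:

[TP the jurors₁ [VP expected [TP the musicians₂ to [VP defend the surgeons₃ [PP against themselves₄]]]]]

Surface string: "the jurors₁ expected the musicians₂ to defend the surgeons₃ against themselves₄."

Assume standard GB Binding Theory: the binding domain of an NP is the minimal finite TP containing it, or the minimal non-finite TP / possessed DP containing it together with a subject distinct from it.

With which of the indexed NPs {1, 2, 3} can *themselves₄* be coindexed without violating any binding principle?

*themselves* is an anaphor, so Principle A applies: it must be bound in its binding domain.
Binding domain of *themselves₄*: the embedded TP, whose subject is the musicians₂.
*the jurors₁* c-commands the anaphor but is outside its binding domain → cannot satisfy Principle A.
*the musicians₂* c-commands the anaphor within its binding domain → licit binder.
*the surgeons₃* c-commands the anaphor within its binding domain → licit binder.

{2, 3}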